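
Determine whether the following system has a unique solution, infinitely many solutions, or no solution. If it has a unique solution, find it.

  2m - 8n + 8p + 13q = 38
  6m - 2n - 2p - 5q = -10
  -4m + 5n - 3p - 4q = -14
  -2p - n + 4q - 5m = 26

infinitely many solutions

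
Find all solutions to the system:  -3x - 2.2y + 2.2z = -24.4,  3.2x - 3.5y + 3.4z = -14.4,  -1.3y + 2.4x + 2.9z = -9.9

Row-reduce the augmented matrix:
R1 ← R1 / (-3).
R2 ← R2 − 16/5·R1.
R3 ← R3 − 12/5·R1.
R2 ← R2 / (-877/150).
R1 ← R1 − 11/15·R2.
R3 ← R3 + 153/50·R2.
R3 ← R3 / (14491/8770).
R1 ← R1 + 11/877·R3.
R2 ← R2 + 862/877·R3.
Reading off the reduced rows gives x = 3, y = 2, z = -5.

x = 3, y = 2, z = -5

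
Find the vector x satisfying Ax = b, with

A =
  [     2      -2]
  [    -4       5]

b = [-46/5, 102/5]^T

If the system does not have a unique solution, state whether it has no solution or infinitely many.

Row-reduce the augmented matrix:
R1 ← R1 / (2).
R2 ← R2 + 4·R1.
R1 ← R1 + 1·R2.
Reading off the reduced rows gives x_1 = -13/5, x_2 = 2.

x_1 = -13/5, x_2 = 2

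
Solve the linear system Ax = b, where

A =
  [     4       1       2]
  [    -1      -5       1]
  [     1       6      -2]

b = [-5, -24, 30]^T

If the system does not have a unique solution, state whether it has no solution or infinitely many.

x_1 = -2, x_2 = 5, x_3 = -1

Row-reduce the augmented matrix:
R1 ← R1 / (4).
R2 ← R2 + 1·R1.
R3 ← R3 − 1·R1.
R2 ← R2 / (-19/4).
R1 ← R1 − 1/4·R2.
R3 ← R3 − 23/4·R2.
R3 ← R3 / (-13/19).
R1 ← R1 − 11/19·R3.
R2 ← R2 + 6/19·R3.
Reading off the reduced rows gives x_1 = -2, x_2 = 5, x_3 = -1.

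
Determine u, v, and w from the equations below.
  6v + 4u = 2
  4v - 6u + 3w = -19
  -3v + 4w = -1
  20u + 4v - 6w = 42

Row-reduce the augmented matrix:
R1 ← R1 / (4).
R2 ← R2 + 6·R1.
R4 ← R4 − 20·R1.
R2 ← R2 / (13).
R1 ← R1 − 3/2·R2.
R3 ← R3 + 3·R2.
R4 ← R4 + 26·R2.
R3 ← R3 / (61/13).
R1 ← R1 + 9/26·R3.
R2 ← R2 − 3/13·R3.
R4 reduces to 0 = 0, so the extra equation is consistent.
Reading off the reduced rows gives u = 2, v = -1, w = -1.

u = 2, v = -1, w = -1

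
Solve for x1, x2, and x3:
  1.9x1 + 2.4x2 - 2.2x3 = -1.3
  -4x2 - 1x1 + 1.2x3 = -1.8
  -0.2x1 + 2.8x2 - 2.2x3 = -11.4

x1 = 5, x2 = 1, x3 = 6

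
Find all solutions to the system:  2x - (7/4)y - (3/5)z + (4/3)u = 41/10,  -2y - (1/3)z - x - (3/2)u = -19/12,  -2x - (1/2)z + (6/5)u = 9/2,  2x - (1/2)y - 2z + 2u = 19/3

Row-reduce the augmented matrix:
R1 ← R1 / (2).
R2 ← R2 + 1·R1.
R3 ← R3 + 2·R1.
R4 ← R4 − 2·R1.
R2 ← R2 / (-23/8).
R1 ← R1 + 7/8·R2.
R3 ← R3 + 7/4·R2.
R4 ← R4 − 5/4·R2.
R3 ← R3 / (-493/690).
R1 ← R1 + 37/345·R3.
R2 ← R2 − 76/345·R3.
R4 ← R4 + 578/345·R3.
R4 ← R4 / (-2969/435).
R1 ← R1 − 2287/4930·R4.
R2 ← R2 − 9076/7395·R4.
R3 ← R3 + 2098/493·R4.
Reading off the reduced rows gives x = -1/2, y = -2/3, z = -1, u = 5/2.

x = -1/2, y = -2/3, z = -1, u = 5/2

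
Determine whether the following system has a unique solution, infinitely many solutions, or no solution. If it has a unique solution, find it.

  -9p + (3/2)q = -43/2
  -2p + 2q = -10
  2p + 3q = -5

no solution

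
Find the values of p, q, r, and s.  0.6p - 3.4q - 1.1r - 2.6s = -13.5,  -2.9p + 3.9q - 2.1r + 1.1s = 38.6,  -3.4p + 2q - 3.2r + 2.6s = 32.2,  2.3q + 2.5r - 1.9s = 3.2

p = -2, q = 6, r = -5, s = -1

Row-reduce the augmented matrix:
R1 ← R1 / (3/5).
R2 ← R2 + 29/10·R1.
R3 ← R3 + 17/5·R1.
R2 ← R2 / (-188/15).
R1 ← R1 + 17/3·R2.
R3 ← R3 + 259/15·R2.
R4 ← R4 − 23/10·R2.
R3 ← R3 / (2949/3760).
R1 ← R1 − 1143/752·R3.
R2 ← R2 − 445/752·R3.
R4 ← R4 − 1713/1504·R3.
R4 ← R4 / (-91663/9830).
R1 ← R1 + 6143/983·R4.
R2 ← R2 + 1818/983·R4.
R3 ← R3 − 4592/983·R4.
Reading off the reduced rows gives p = -2, q = 6, r = -5, s = -1.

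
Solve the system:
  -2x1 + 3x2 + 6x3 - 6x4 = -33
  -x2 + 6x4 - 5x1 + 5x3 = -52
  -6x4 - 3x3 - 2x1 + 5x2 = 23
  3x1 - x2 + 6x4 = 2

Row-reduce the augmented matrix:
R1 ← R1 / (-2).
R2 ← R2 + 5·R1.
R3 ← R3 + 2·R1.
R4 ← R4 − 3·R1.
R2 ← R2 / (-17/2).
R1 ← R1 + 3/2·R2.
R3 ← R3 − 2·R2.
R4 ← R4 − 7/2·R2.
R3 ← R3 / (-193/17).
R1 ← R1 + 21/17·R3.
R2 ← R2 − 20/17·R3.
R4 ← R4 − 83/17·R3.
R4 ← R4 / (1500/193).
R1 ← R1 + 240/193·R4.
R2 ← R2 + 378/193·R4.
R3 ← R3 + 84/193·R4.
Reading off the reduced rows gives x1 = 3, x2 = 1, x3 = -6, x4 = -1.

x1 = 3, x2 = 1, x3 = -6, x4 = -1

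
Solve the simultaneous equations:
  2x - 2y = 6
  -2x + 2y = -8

Row-reduce:
R1 ← R1 / (2).
R2 ← R2 + 2·R1.
Row 2 reduces to 0 = -2, a contradiction. The system is inconsistent.

no solution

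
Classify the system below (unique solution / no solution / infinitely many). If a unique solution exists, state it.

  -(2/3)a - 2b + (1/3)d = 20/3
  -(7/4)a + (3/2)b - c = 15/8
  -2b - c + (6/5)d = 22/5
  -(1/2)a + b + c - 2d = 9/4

Row-reduce the augmented matrix:
R1 ← R1 / (-2/3).
R2 ← R2 + 7/4·R1.
R4 ← R4 + 1/2·R1.
R2 ← R2 / (27/4).
R1 ← R1 − 3·R2.
R3 ← R3 + 2·R2.
R4 ← R4 − 5/2·R2.
R3 ← R3 / (-35/27).
R1 ← R1 − 4/9·R3.
R2 ← R2 + 4/27·R3.
R4 ← R4 − 37/27·R3.
R4 ← R4 / (-163/175).
R1 ← R1 − 37/175·R4.
R2 ← R2 + 83/350·R4.
R3 ← R3 + 127/175·R4.
Reading off the reduced rows gives a = -5/2, b = -3, c = -2, d = -3.

a = -5/2, b = -3, c = -2, d = -3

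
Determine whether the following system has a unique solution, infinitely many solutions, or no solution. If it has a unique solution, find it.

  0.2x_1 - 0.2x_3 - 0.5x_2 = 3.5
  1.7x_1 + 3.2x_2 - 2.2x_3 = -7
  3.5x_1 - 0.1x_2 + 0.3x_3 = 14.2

Row-reduce the augmented matrix:
R1 ← R1 / (1/5).
R2 ← R2 − 17/10·R1.
R3 ← R3 − 7/2·R1.
R2 ← R2 / (149/20).
R1 ← R1 + 5/2·R2.
R3 ← R3 − 173/20·R2.
R3 ← R3 / (6527/1490).
R1 ← R1 + 174/149·R3.
R2 ← R2 + 10/149·R3.
Reading off the reduced rows gives x_1 = 4, x_2 = -5, x_3 = -1.

x_1 = 4, x_2 = -5, x_3 = -1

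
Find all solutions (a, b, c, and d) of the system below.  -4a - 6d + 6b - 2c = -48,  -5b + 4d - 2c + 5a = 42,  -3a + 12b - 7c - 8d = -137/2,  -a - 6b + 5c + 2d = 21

Row-reduce:
R1 ← R1 / (-4).
R2 ← R2 − 5·R1.
R3 ← R3 + 3·R1.
R4 ← R4 + 1·R1.
R2 ← R2 / (5/2).
R1 ← R1 + 3/2·R2.
R3 ← R3 − 15/2·R2.
R4 ← R4 + 15/2·R2.
R3 ← R3 / (8).
R1 ← R1 + 11/5·R3.
R2 ← R2 + 9/5·R3.
R4 ← R4 + 8·R3.
Row 4 reduces to 0 = 1/2, a contradiction. The system is inconsistent.

no solution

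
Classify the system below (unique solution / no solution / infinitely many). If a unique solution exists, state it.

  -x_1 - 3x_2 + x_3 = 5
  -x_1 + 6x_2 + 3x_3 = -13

infinitely many solutions

Row-reduce:
R1 ← R1 / (-1).
R2 ← R2 + 1·R1.
R2 ← R2 / (9).
R1 ← R1 − 3·R2.
Rank is 2 with 3 unknowns, leaving x_3 free.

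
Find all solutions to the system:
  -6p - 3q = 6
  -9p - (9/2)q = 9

Row-reduce:
R1 ← R1 / (-6).
R2 ← R2 + 9·R1.
Rank is 1 with 2 unknowns, leaving q free.

infinitely many solutions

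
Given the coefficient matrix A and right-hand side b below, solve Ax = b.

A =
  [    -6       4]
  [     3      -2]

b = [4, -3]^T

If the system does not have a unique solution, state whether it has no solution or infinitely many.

no solution

Row-reduce:
R1 ← R1 / (-6).
R2 ← R2 − 3·R1.
Row 2 reduces to 0 = -1, a contradiction. The system is inconsistent.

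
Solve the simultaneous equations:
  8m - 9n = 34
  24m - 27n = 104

no solution

Row-reduce:
R1 ← R1 / (8).
R2 ← R2 − 24·R1.
Row 2 reduces to 0 = 2, a contradiction. The system is inconsistent.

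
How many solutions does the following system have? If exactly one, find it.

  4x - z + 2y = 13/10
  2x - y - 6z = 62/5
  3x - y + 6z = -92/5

x = -4/5, y = 1, z = -5/2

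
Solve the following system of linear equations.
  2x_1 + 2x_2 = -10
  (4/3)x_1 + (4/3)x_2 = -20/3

infinitely many solutions

Row-reduce:
R1 ← R1 / (2).
R2 ← R2 − 4/3·R1.
Rank is 1 with 2 unknowns, leaving x_2 free.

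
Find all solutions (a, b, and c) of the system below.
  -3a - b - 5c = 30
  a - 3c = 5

infinitely many solutions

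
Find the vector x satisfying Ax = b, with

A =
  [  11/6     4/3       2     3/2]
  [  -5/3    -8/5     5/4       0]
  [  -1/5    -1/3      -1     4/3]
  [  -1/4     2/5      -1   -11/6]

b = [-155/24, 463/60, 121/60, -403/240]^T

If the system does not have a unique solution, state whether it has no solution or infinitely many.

x_1 = -7/4, x_2 = -3, x_3 = 0, x_4 = 1/2

Row-reduce the augmented matrix:
R1 ← R1 / (11/6).
R2 ← R2 + 5/3·R1.
R3 ← R3 + 1/5·R1.
R4 ← R4 + 1/4·R1.
R2 ← R2 / (-64/165).
R1 ← R1 − 8/11·R2.
R3 ← R3 + 31/165·R2.
R4 ← R4 − 32/55·R2.
R3 ← R3 / (-2903/1280).
R1 ← R1 − 219/32·R3.
R2 ← R2 + 2025/256·R3.
R4 ← R4 − 31/8·R3.
R4 ← R4 / (64301/34836).
R1 ← R1 − 17125/2903·R4.
R2 ← R2 + 18675/2903·R4.
R3 ← R3 + 3212/8709·R4.
Reading off the reduced rows gives x_1 = -7/4, x_2 = -3, x_3 = 0, x_4 = 1/2.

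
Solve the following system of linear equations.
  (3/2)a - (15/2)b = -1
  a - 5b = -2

no solution

Row-reduce:
R1 ← R1 / (3/2).
R2 ← R2 − 1·R1.
Row 2 reduces to 0 = -4/3, a contradiction. The system is inconsistent.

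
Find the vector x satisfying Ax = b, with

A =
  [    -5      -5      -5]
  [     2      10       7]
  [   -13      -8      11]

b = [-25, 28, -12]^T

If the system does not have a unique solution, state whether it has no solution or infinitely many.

Row-reduce the augmented matrix:
R1 ← R1 / (-5).
R2 ← R2 − 2·R1.
R3 ← R3 + 13·R1.
R2 ← R2 / (8).
R1 ← R1 − 1·R2.
R3 ← R3 − 5·R2.
R3 ← R3 / (167/8).
R1 ← R1 − 3/8·R3.
R2 ← R2 − 5/8·R3.
Reading off the reduced rows gives x_1 = 2, x_2 = 1, x_3 = 2.

x_1 = 2, x_2 = 1, x_3 = 2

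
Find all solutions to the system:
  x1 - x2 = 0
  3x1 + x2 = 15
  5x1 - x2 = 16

Row-reduce:
R2 ← R2 − 3·R1.
R3 ← R3 − 5·R1.
R2 ← R2 / (4).
R1 ← R1 + 1·R2.
R3 ← R3 − 4·R2.
Row 3 reduces to 0 = 1, a contradiction. The system is inconsistent.

no solution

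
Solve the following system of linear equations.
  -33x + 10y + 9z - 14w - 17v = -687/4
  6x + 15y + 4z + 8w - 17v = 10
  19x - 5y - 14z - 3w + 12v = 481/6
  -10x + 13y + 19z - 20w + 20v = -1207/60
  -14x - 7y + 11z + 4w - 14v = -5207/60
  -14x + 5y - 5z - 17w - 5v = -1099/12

x = 8/3, y = 8/5, z = -3/4, w = 3, v = 3

Row-reduce the augmented matrix:
R1 ← R1 / (-33).
R2 ← R2 − 6·R1.
R3 ← R3 − 19·R1.
R4 ← R4 + 10·R1.
R5 ← R5 + 14·R1.
R6 ← R6 + 14·R1.
R2 ← R2 / (185/11).
R1 ← R1 + 10/33·R2.
R3 ← R3 − 25/33·R2.
R4 ← R4 − 329/33·R2.
R5 ← R5 + 371/33·R2.
R6 ← R6 − 25/33·R2.
R3 ← R3 / (-1007/111).
R1 ← R1 + 19/111·R3.
R2 ← R2 − 62/185·R3.
R4 ← R4 − 7177/555·R3.
R5 ← R5 − 6077/555·R3.
R6 ← R6 + 1007/111·R3.
R4 ← R4 / (-35353/1007).
R1 ← R1 − 39/53·R4.
R2 ← R2 + 94/1007·R4.
R3 ← R3 − 1255/1007·R4.
R5 ← R5 + 61/1007·R4.
R5 ← R5 / (-584294/35353).
R1 ← R1 − 34090/35353·R5.
R2 ← R2 + 42063/35353·R5.
R3 ← R3 − 39941/35353·R5.
R4 ← R4 + 41795/35353·R5.
R6 reduces to 0 = 0, so the extra equation is consistent.
Reading off the reduced rows gives x = 8/3, y = 8/5, z = -3/4, w = 3, v = 3.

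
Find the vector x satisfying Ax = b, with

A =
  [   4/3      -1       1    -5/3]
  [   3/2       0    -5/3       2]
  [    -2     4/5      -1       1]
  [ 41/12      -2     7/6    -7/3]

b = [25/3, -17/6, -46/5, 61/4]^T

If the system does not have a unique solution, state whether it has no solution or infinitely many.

infinitely many solutions

Row-reduce:
R1 ← R1 / (4/3).
R2 ← R2 − 3/2·R1.
R3 ← R3 + 2·R1.
R4 ← R4 − 41/12·R1.
R2 ← R2 / (9/8).
R1 ← R1 + 3/4·R2.
R3 ← R3 + 7/10·R2.
R4 ← R4 − 9/16·R2.
R3 ← R3 / (-167/135).
R1 ← R1 + 10/9·R3.
R2 ← R2 + 67/27·R3.
Rank is 3 with 4 unknowns, leaving x_4 free.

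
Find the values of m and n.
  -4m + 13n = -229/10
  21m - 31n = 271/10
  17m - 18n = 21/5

Row-reduce the augmented matrix:
R1 ← R1 / (-4).
R2 ← R2 − 21·R1.
R3 ← R3 − 17·R1.
R2 ← R2 / (149/4).
R1 ← R1 + 13/4·R2.
R3 ← R3 − 149/4·R2.
R3 reduces to 0 = 0, so the extra equation is consistent.
Reading off the reduced rows gives m = -12/5, n = -5/2.

m = -12/5, n = -5/2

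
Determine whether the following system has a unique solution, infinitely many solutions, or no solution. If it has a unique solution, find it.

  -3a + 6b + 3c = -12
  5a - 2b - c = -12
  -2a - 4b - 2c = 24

infinitely many solutions

Row-reduce:
R1 ← R1 / (-3).
R2 ← R2 − 5·R1.
R3 ← R3 + 2·R1.
R2 ← R2 / (8).
R1 ← R1 + 2·R2.
R3 ← R3 + 8·R2.
Rank is 2 with 3 unknowns, leaving c free.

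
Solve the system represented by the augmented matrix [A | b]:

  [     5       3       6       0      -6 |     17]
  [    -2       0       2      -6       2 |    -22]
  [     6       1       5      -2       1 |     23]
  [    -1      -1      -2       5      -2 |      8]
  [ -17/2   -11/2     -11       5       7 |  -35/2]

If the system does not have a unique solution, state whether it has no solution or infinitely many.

infinitely many solutions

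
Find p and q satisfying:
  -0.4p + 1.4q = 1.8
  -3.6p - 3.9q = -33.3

p = 6, q = 3

Row-reduce the augmented matrix:
R1 ← R1 / (-2/5).
R2 ← R2 + 18/5·R1.
R2 ← R2 / (-33/2).
R1 ← R1 + 7/2·R2.
Reading off the reduced rows gives p = 6, q = 3.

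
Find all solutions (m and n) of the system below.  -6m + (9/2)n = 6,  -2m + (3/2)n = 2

infinitely many solutions

Row-reduce:
R1 ← R1 / (-6).
R2 ← R2 + 2·R1.
Rank is 1 with 2 unknowns, leaving n free.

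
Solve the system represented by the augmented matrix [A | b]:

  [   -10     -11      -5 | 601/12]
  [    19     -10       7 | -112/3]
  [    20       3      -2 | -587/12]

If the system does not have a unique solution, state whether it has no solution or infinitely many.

x_1 = -7/3, x_2 = -7/4, x_3 = -3/2

Row-reduce the augmented matrix:
R1 ← R1 / (-10).
R2 ← R2 − 19·R1.
R3 ← R3 − 20·R1.
R2 ← R2 / (-309/10).
R1 ← R1 − 11/10·R2.
R3 ← R3 + 19·R2.
R3 ← R3 / (-3233/309).
R1 ← R1 − 127/309·R3.
R2 ← R2 − 25/309·R3.
Reading off the reduced rows gives x_1 = -7/3, x_2 = -7/4, x_3 = -3/2.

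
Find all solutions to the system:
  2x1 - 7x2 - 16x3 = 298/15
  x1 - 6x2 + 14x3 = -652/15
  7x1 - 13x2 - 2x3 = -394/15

x1 = -2/3, x2 = 2, x3 = -11/5

Row-reduce the augmented matrix:
R1 ← R1 / (2).
R2 ← R2 − 1·R1.
R3 ← R3 − 7·R1.
R2 ← R2 / (-5/2).
R1 ← R1 + 7/2·R2.
R3 ← R3 − 23/2·R2.
R3 ← R3 / (776/5).
R1 ← R1 + 194/5·R3.
R2 ← R2 + 44/5·R3.
Reading off the reduced rows gives x1 = -2/3, x2 = 2, x3 = -11/5.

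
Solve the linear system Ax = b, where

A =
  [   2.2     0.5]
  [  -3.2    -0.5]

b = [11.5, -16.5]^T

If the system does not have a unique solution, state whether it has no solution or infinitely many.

x_1 = 5, x_2 = 1

Row-reduce the augmented matrix:
R1 ← R1 / (11/5).
R2 ← R2 + 16/5·R1.
R2 ← R2 / (5/22).
R1 ← R1 − 5/22·R2.
Reading off the reduced rows gives x_1 = 5, x_2 = 1.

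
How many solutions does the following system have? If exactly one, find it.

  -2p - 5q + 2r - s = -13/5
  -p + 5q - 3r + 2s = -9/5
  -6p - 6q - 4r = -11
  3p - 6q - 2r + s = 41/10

p = 3/2, q = 0, r = 1/2, s = 3/5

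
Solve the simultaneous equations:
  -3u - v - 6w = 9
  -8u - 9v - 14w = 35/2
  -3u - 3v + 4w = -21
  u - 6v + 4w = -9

Row-reduce:
R1 ← R1 / (-3).
R2 ← R2 + 8·R1.
R3 ← R3 + 3·R1.
R4 ← R4 − 1·R1.
R2 ← R2 / (-19/3).
R1 ← R1 − 1/3·R2.
R3 ← R3 + 2·R2.
R4 ← R4 + 19/3·R2.
R3 ← R3 / (178/19).
R1 ← R1 − 40/19·R3.
R2 ← R2 + 6/19·R3.
Row 4 reduces to 0 = 1/2, a contradiction. The system is inconsistent.

no solution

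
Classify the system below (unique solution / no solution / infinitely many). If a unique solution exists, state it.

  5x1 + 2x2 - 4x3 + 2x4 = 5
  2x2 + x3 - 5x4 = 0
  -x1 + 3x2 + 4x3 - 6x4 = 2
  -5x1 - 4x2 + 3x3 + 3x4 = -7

no solution

Row-reduce:
R1 ← R1 / (5).
R3 ← R3 + 1·R1.
R4 ← R4 + 5·R1.
R2 ← R2 / (2).
R1 ← R1 − 2/5·R2.
R3 ← R3 − 17/5·R2.
R4 ← R4 + 2·R2.
R3 ← R3 / (3/2).
R1 ← R1 + 1·R3.
R2 ← R2 − 1/2·R3.
Row 4 reduces to 0 = -2, a contradiction. The system is inconsistent.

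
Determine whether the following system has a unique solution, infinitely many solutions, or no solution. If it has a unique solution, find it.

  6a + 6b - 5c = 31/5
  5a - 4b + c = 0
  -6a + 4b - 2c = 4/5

a = 1/5, b = 0, c = -1

Row-reduce the augmented matrix:
R1 ← R1 / (6).
R2 ← R2 − 5·R1.
R3 ← R3 + 6·R1.
R2 ← R2 / (-9).
R1 ← R1 − 1·R2.
R3 ← R3 − 10·R2.
R3 ← R3 / (-34/27).
R1 ← R1 + 7/27·R3.
R2 ← R2 + 31/54·R3.
Reading off the reduced rows gives a = 1/5, b = 0, c = -1.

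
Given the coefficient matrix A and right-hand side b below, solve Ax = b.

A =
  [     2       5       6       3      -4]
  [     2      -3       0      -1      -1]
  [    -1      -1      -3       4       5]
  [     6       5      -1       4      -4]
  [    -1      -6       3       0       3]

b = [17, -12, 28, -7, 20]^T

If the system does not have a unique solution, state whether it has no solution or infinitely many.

Row-reduce the augmented matrix:
R1 ← R1 / (2).
R2 ← R2 − 2·R1.
R3 ← R3 + 1·R1.
R4 ← R4 − 6·R1.
R5 ← R5 + 1·R1.
R2 ← R2 / (-8).
R1 ← R1 − 5/2·R2.
R3 ← R3 − 3/2·R2.
R4 ← R4 + 10·R2.
R5 ← R5 + 7/2·R2.
R3 ← R3 / (-9/8).
R1 ← R1 − 9/8·R3.
R2 ← R2 − 3/4·R3.
R4 ← R4 + 23/2·R3.
R5 ← R5 − 69/8·R3.
R4 ← R4 / (-437/9).
R1 ← R1 − 5·R4.
R2 ← R2 − 11/3·R4.
R3 ← R3 + 38/9·R4.
R5 ← R5 − 119/3·R4.
R5 ← R5 / (631/874).
R1 ← R1 + 355/437·R5.
R2 ← R2 + 375/874·R5.
R3 ← R3 + 17/46·R5.
R4 ← R4 − 579/874·R5.
Reading off the reduced rows gives x_1 = -2, x_2 = 0, x_3 = 3, x_4 = 5, x_5 = 3.

x_1 = -2, x_2 = 0, x_3 = 3, x_4 = 5, x_5 = 3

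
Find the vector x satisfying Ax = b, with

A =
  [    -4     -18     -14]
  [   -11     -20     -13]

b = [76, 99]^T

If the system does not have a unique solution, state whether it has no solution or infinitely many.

infinitely many solutions

Row-reduce:
R1 ← R1 / (-4).
R2 ← R2 + 11·R1.
R2 ← R2 / (59/2).
R1 ← R1 − 9/2·R2.
Rank is 2 with 3 unknowns, leaving x_3 free.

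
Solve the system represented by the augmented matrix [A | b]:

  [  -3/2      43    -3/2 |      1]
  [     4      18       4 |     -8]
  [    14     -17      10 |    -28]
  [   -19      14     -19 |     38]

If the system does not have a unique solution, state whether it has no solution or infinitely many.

Row-reduce:
R1 ← R1 / (-3/2).
R2 ← R2 − 4·R1.
R3 ← R3 − 14·R1.
R4 ← R4 + 19·R1.
R2 ← R2 / (398/3).
R1 ← R1 + 86/3·R2.
R3 ← R3 − 1153/3·R2.
R4 ← R4 + 1592/3·R2.
R3 ← R3 / (-4).
R1 ← R1 − 1·R3.
Row 4 reduces to 0 = 4, a contradiction. The system is inconsistent.

no solution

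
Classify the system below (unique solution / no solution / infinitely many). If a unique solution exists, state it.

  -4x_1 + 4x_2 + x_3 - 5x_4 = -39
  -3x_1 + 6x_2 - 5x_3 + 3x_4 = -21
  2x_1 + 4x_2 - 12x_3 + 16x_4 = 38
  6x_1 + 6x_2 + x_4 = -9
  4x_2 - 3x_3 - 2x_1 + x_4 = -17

no solution

Row-reduce:
R1 ← R1 / (-4).
R2 ← R2 + 3·R1.
R3 ← R3 − 2·R1.
R4 ← R4 − 6·R1.
R5 ← R5 + 2·R1.
R2 ← R2 / (3).
R1 ← R1 + 1·R2.
R3 ← R3 − 6·R2.
R4 ← R4 − 12·R2.
R5 ← R5 − 2·R2.
Swap R3 and R4.
R3 ← R3 / (49/2).
R1 ← R1 + 13/6·R3.
R2 ← R2 + 23/12·R3.
R5 ← R5 − 1/3·R3.
Swap R4 and R5.
R4 ← R4 / (-80/147).
R1 ← R1 − 79/147·R4.
R2 ← R2 + 109/294·R4.
R3 ← R3 + 67/49·R4.
Row 5 reduces to 0 = 2, a contradiction. The system is inconsistent.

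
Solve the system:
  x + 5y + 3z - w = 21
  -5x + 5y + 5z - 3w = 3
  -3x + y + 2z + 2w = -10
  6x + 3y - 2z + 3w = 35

Row-reduce the augmented matrix:
R2 ← R2 + 5·R1.
R3 ← R3 + 3·R1.
R4 ← R4 − 6·R1.
R2 ← R2 / (30).
R1 ← R1 − 5·R2.
R3 ← R3 − 16·R2.
R4 ← R4 + 27·R2.
R3 ← R3 / (1/3).
R1 ← R1 + 1/3·R3.
R2 ← R2 − 2/3·R3.
R4 ← R4 + 2·R3.
R4 ← R4 / (107/5).
R1 ← R1 − 18/5·R4.
R2 ← R2 + 34/5·R4.
R3 ← R3 − 49/5·R4.
Reading off the reduced rows gives x = 2, y = 6, z = -4, w = -1.

x = 2, y = 6, z = -4, w = -1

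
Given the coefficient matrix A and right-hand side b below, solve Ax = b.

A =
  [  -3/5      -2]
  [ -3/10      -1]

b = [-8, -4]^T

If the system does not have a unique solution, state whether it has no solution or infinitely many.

infinitely many solutions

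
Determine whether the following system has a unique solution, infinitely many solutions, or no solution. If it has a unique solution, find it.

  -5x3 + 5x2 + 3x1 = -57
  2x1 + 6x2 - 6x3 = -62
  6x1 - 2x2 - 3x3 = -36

x1 = -4, x2 = -3, x3 = 6

Row-reduce the augmented matrix:
R1 ← R1 / (3).
R2 ← R2 − 2·R1.
R3 ← R3 − 6·R1.
R2 ← R2 / (8/3).
R1 ← R1 − 5/3·R2.
R3 ← R3 + 12·R2.
R3 ← R3 / (-5).
R2 ← R2 + 1·R3.
Reading off the reduced rows gives x1 = -4, x2 = -3, x3 = 6.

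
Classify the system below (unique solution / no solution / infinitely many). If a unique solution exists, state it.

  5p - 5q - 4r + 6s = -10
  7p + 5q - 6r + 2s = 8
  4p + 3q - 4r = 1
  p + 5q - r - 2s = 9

infinitely many solutions

Row-reduce:
R1 ← R1 / (5).
R2 ← R2 − 7·R1.
R3 ← R3 − 4·R1.
R4 ← R4 − 1·R1.
R2 ← R2 / (12).
R1 ← R1 + 1·R2.
R3 ← R3 − 7·R2.
R4 ← R4 − 6·R2.
R3 ← R3 / (-17/30).
R1 ← R1 + 5/6·R3.
R2 ← R2 + 1/30·R3.
Rank is 3 with 4 unknowns, leaving s free.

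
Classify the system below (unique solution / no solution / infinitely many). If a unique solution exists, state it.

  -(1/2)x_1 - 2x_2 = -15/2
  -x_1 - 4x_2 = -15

infinitely many solutions

Row-reduce:
R1 ← R1 / (-1/2).
R2 ← R2 + 1·R1.
Rank is 1 with 2 unknowns, leaving x_2 free.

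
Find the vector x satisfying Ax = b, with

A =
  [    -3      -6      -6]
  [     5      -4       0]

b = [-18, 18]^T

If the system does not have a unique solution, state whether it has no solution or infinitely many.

infinitely many solutions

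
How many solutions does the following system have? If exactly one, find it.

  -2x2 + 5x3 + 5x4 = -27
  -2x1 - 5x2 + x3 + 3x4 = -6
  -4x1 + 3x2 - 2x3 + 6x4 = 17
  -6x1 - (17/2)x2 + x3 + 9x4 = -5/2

no solution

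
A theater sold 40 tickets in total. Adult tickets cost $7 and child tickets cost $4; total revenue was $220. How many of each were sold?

adult tickets: 20, child tickets: 20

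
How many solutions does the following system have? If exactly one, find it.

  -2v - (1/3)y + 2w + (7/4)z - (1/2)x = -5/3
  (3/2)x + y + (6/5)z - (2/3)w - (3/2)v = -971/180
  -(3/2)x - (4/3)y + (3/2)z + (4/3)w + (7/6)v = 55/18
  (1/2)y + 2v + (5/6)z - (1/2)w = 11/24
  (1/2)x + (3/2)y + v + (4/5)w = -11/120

Row-reduce the augmented matrix:
R1 ← R1 / (-1/2).
R2 ← R2 − 3/2·R1.
R3 ← R3 + 3/2·R1.
R5 ← R5 − 1/2·R1.
Swap R2 and R3.
R2 ← R2 / (-1/3).
R1 ← R1 − 2/3·R2.
R4 ← R4 − 1/2·R2.
R5 ← R5 − 7/6·R2.
R3 ← R3 / (129/20).
R1 ← R1 + 11·R3.
R2 ← R2 − 45/4·R3.
R4 ← R4 + 115/24·R3.
R5 ← R5 + 91/8·R3.
R4 ← R4 / (-8215/2322).
R1 ← R1 + 1640/387·R4.
R2 ← R2 − 202/43·R4.
R3 ← R3 − 320/387·R4.
R5 ← R5 + 7987/1935·R4.
R5 ← R5 / (611617/246450).
R1 ← R1 + 15061/4929·R5.
R2 ← R2 − 9142/8215·R5.
R3 ← R3 − 846/1643·R5.
R4 ← R4 + 16668/8215·R5.
Reading off the reduced rows gives x = -1, y = -3/4, z = -1, w = 2/3, v = 1.

x = -1, y = -3/4, z = -1, w = 2/3, v = 1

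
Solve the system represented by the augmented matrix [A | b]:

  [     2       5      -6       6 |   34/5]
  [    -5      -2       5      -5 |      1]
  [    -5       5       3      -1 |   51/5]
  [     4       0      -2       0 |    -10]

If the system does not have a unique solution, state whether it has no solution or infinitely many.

x_1 = -2, x_2 = 0, x_3 = 1, x_4 = 14/5

Row-reduce the augmented matrix:
R1 ← R1 / (2).
R2 ← R2 + 5·R1.
R3 ← R3 + 5·R1.
R4 ← R4 − 4·R1.
R2 ← R2 / (21/2).
R1 ← R1 − 5/2·R2.
R3 ← R3 − 35/2·R2.
R4 ← R4 + 10·R2.
R3 ← R3 / (14/3).
R1 ← R1 + 13/21·R3.
R2 ← R2 + 20/21·R3.
R4 ← R4 − 10/21·R3.
R4 ← R4 / (-108/49).
R1 ← R1 − 13/49·R4.
R2 ← R2 − 20/49·R4.
R3 ← R3 + 4/7·R4.
Reading off the reduced rows gives x_1 = -2, x_2 = 0, x_3 = 1, x_4 = 14/5.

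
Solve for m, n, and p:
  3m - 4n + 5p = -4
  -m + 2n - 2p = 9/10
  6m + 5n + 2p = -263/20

Row-reduce the augmented matrix:
R1 ← R1 / (3).
R2 ← R2 + 1·R1.
R3 ← R3 − 6·R1.
R2 ← R2 / (2/3).
R1 ← R1 + 4/3·R2.
R3 ← R3 − 13·R2.
R3 ← R3 / (-3/2).
R1 ← R1 − 1·R3.
R2 ← R2 + 1/2·R3.
Reading off the reduced rows gives m = 0, n = -7/4, p = -11/5.

m = 0, n = -7/4, p = -11/5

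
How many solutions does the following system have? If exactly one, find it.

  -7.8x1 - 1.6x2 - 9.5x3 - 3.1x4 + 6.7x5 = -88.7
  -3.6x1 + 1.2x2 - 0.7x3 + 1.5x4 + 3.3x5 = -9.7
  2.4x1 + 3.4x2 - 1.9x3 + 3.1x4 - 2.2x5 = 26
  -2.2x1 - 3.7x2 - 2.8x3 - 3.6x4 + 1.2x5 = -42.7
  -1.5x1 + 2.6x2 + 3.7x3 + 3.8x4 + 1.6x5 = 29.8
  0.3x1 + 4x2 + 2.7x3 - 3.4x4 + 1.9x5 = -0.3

x1 = 0, x2 = 3, x3 = 4, x4 = 4, x5 = -5

Row-reduce the augmented matrix:
R1 ← R1 / (-39/5).
R2 ← R2 + 18/5·R1.
R3 ← R3 − 12/5·R1.
R4 ← R4 + 11/5·R1.
R5 ← R5 + 3/2·R1.
R6 ← R6 − 3/10·R1.
R2 ← R2 / (126/65).
R1 ← R1 − 8/39·R2.
R3 ← R3 − 189/65·R2.
R4 ← R4 + 1267/390·R2.
R5 ← R5 − 189/65·R2.
R6 ← R6 − 256/65·R2.
R3 ← R3 / (-207/20).
R1 ← R1 − 313/378·R3.
R2 ← R2 − 479/252·R3.
R4 ← R4 − 6539/1080·R3.
R6 ← R6 + 6491/1260·R3.
R4 ← R4 / (2701/3105).
R1 ← R1 + 403/4347·R4.
R2 ← R2 − 1592/1449·R4.
R3 ← R3 − 5/23·R4.
R6 ← R6 + 60524/7245·R4.
Swap R5 and R6.
R5 ← R5 / (-72783/18907).
R1 ← R1 + 74223/75628·R5.
R2 ← R2 − 29817/37814·R5.
R3 ← R3 − 2103/10804·R5.
R4 ← R4 + 7513/10804·R5.
R6 reduces to 0 = 0, so the extra equation is consistent.
Reading off the reduced rows gives x1 = 0, x2 = 3, x3 = 4, x4 = 4, x5 = -5.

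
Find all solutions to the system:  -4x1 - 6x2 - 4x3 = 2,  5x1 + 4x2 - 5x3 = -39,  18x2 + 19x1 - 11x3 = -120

Row-reduce:
R1 ← R1 / (-4).
R2 ← R2 − 5·R1.
R3 ← R3 − 19·R1.
R2 ← R2 / (-7/2).
R1 ← R1 − 3/2·R2.
R3 ← R3 + 21/2·R2.
Row 3 reduces to 0 = -1, a contradiction. The system is inconsistent.

no solution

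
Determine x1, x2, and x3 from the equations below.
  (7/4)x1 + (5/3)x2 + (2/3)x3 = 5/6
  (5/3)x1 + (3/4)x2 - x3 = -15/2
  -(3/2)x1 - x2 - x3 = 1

x1 = -6, x2 = 6, x3 = 2

Row-reduce the augmented matrix:
R1 ← R1 / (7/4).
R2 ← R2 − 5/3·R1.
R3 ← R3 + 3/2·R1.
R2 ← R2 / (-211/252).
R1 ← R1 − 20/21·R2.
R3 ← R3 − 3/7·R2.
R3 ← R3 / (-267/211).
R1 ← R1 + 312/211·R3.
R2 ← R2 − 412/211·R3.
Reading off the reduced rows gives x1 = -6, x2 = 6, x3 = 2.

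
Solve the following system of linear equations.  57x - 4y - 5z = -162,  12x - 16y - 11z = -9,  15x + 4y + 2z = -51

Row-reduce:
R1 ← R1 / (57).
R2 ← R2 − 12·R1.
R3 ← R3 − 15·R1.
R2 ← R2 / (-288/19).
R1 ← R1 + 4/57·R2.
R3 ← R3 − 96/19·R2.
Rank is 2 with 3 unknowns, leaving z free.

infinitely many solutions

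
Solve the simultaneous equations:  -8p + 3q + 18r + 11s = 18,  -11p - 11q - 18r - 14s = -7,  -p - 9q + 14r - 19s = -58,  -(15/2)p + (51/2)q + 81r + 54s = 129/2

Row-reduce:
R1 ← R1 / (-8).
R2 ← R2 + 11·R1.
R3 ← R3 + 1·R1.
R4 ← R4 + 15/2·R1.
R2 ← R2 / (-121/8).
R1 ← R1 + 3/8·R2.
R3 ← R3 + 75/8·R2.
R4 ← R4 − 363/16·R2.
R3 ← R3 / (4628/121).
R1 ← R1 + 144/121·R3.
R2 ← R2 − 342/121·R3.
Rank is 3 with 4 unknowns, leaving s free.

infinitely many solutions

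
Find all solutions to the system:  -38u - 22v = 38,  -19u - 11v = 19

Row-reduce:
R1 ← R1 / (-38).
R2 ← R2 + 19·R1.
Rank is 1 with 2 unknowns, leaving v free.

infinitely many solutions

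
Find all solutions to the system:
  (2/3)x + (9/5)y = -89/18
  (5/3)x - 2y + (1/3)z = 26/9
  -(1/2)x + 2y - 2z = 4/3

x = -2/3, y = -5/2, z = -3

Row-reduce the augmented matrix:
R1 ← R1 / (2/3).
R2 ← R2 − 5/3·R1.
R3 ← R3 + 1/2·R1.
R2 ← R2 / (-13/2).
R1 ← R1 − 27/10·R2.
R3 ← R3 − 67/20·R2.
R3 ← R3 / (-713/390).
R1 ← R1 − 9/65·R3.
R2 ← R2 + 2/39·R3.
Reading off the reduced rows gives x = -2/3, y = -5/2, z = -3.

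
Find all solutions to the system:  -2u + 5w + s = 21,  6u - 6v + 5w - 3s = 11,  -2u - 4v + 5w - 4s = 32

infinitely many solutions

Row-reduce:
R1 ← R1 / (-2).
R2 ← R2 − 6·R1.
R3 ← R3 + 2·R1.
R2 ← R2 / (-6).
R3 ← R3 + 4·R2.
R3 ← R3 / (-40/3).
R1 ← R1 + 5/2·R3.
R2 ← R2 + 10/3·R3.
Rank is 3 with 4 unknowns, leaving s free.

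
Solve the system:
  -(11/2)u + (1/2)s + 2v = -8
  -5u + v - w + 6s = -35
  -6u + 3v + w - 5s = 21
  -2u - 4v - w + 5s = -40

Row-reduce:
R1 ← R1 / (-11/2).
R2 ← R2 + 5·R1.
R3 ← R3 + 6·R1.
R4 ← R4 + 2·R1.
R2 ← R2 / (-9/11).
R1 ← R1 + 4/11·R2.
R3 ← R3 − 9/11·R2.
R4 ← R4 + 52/11·R2.
Swap R3 and R4.
R3 ← R3 / (43/9).
R1 ← R1 − 4/9·R3.
R2 ← R2 − 11/9·R3.
Row 4 reduces to 0 = 2, a contradiction. The system is inconsistent.

no solution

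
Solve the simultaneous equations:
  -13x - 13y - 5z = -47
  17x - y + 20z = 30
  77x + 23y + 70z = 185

Row-reduce:
R1 ← R1 / (-13).
R2 ← R2 − 17·R1.
R3 ← R3 − 77·R1.
R2 ← R2 / (-18).
R1 ← R1 − 1·R2.
R3 ← R3 + 54·R2.
Row 3 reduces to 0 = 1, a contradiction. The system is inconsistent.

no solution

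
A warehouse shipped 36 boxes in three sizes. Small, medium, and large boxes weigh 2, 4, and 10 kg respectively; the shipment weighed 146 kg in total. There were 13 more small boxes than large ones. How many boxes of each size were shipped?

Let s = small boxes, m = medium boxes, l = large boxes.
  m + s + l = 36
  2s + 4m + 10l = 146
  s - l = 13
Row-reduce the augmented matrix:
R2 ← R2 − 2·R1.
R3 ← R3 − 1·R1.
R2 ← R2 / (2).
R1 ← R1 − 1·R2.
R3 ← R3 + 1·R2.
R3 ← R3 / (2).
R1 ← R1 + 3·R3.
R2 ← R2 − 4·R3.
Reading off the reduced rows gives s = 20, m = 9, l = 7.

small boxes: 20, medium boxes: 9, large boxes: 7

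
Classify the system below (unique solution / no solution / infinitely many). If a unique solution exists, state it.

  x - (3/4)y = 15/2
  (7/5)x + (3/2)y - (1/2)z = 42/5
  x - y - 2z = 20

x = 6, y = -2, z = -6

Row-reduce the augmented matrix:
R2 ← R2 − 7/5·R1.
R3 ← R3 − 1·R1.
R2 ← R2 / (51/20).
R1 ← R1 + 3/4·R2.
R3 ← R3 + 1/4·R2.
R3 ← R3 / (-209/102).
R1 ← R1 + 5/34·R3.
R2 ← R2 + 10/51·R3.
Reading off the reduced rows gives x = 6, y = -2, z = -6.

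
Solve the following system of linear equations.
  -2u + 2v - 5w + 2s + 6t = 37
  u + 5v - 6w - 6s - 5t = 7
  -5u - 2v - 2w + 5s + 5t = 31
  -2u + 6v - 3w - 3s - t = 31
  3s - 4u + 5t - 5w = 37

Row-reduce the augmented matrix:
R1 ← R1 / (-2).
R2 ← R2 − 1·R1.
R3 ← R3 + 5·R1.
R4 ← R4 + 2·R1.
R5 ← R5 + 4·R1.
R2 ← R2 / (6).
R1 ← R1 + 1·R2.
R3 ← R3 + 7·R2.
R4 ← R4 − 4·R2.
R5 ← R5 + 4·R2.
R3 ← R3 / (7/12).
R1 ← R1 − 13/12·R3.
R2 ← R2 + 17/12·R3.
R4 ← R4 − 23/3·R3.
R5 ← R5 + 2/3·R3.
R4 ← R4 / (75).
R1 ← R1 − 9·R4.
R2 ← R2 + 15·R4.
R3 ← R3 + 10·R4.
R5 ← R5 + 11·R4.
R5 ← R5 / (18/35).
R1 ← R1 − 4/5·R5.
R2 ← R2 − 1·R5.
R3 ← R3 + 2/7·R5.
R4 ← R4 − 73/35·R5.
Reading off the reduced rows gives u = -5, v = 3, w = -1, s = -1, t = 3.

u = -5, v = 3, w = -1, s = -1, t = 3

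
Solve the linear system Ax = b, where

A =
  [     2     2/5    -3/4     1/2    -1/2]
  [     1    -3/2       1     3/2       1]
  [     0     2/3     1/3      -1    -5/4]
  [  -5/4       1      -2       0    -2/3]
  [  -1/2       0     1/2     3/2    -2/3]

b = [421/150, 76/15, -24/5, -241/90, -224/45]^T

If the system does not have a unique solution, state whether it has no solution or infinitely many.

Row-reduce the augmented matrix:
R1 ← R1 / (2).
R2 ← R2 − 1·R1.
R4 ← R4 + 5/4·R1.
R5 ← R5 + 1/2·R1.
R2 ← R2 / (-17/10).
R1 ← R1 − 1/5·R2.
R3 ← R3 − 2/3·R2.
R4 ← R4 − 5/4·R2.
R5 ← R5 − 1/10·R2.
R3 ← R3 / (89/102).
R1 ← R1 + 29/136·R3.
R2 ← R2 + 55/68·R3.
R4 ← R4 + 793/544·R3.
R5 ← R5 − 107/272·R3.
R4 ← R4 / (541/1424).
R1 ← R1 − 97/356·R4.
R2 ← R2 + 215/178·R4.
R3 ← R3 + 52/89·R4.
R5 ← R5 − 1373/712·R4.
R5 ← R5 / (27579/4328).
R1 ← R1 − 1079/1623·R5.
R2 ← R2 + 36785/6492·R5.
R3 ← R3 + 9463/3246·R5.
R4 ← R4 + 22717/6492·R5.
Reading off the reduced rows gives x_1 = 2, x_2 = -12/5, x_3 = -2, x_4 = -4/5, x_5 = 8/3.

x_1 = 2, x_2 = -12/5, x_3 = -2, x_4 = -4/5, x_5 = 8/3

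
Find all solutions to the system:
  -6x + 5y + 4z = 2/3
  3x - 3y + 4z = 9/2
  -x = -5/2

Row-reduce the augmented matrix:
R1 ← R1 / (-6).
R2 ← R2 − 3·R1.
R3 ← R3 + 1·R1.
R2 ← R2 / (-1/2).
R1 ← R1 + 5/6·R2.
R3 ← R3 + 5/6·R2.
R3 ← R3 / (-32/3).
R1 ← R1 + 32/3·R3.
R2 ← R2 + 12·R3.
Reading off the reduced rows gives x = 5/2, y = 7/3, z = 1.

x = 5/2, y = 7/3, z = 1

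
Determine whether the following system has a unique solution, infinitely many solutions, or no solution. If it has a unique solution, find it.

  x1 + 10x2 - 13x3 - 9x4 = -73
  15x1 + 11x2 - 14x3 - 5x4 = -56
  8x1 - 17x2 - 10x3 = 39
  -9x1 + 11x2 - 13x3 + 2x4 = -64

x1 = 1, x2 = -3, x3 = 2, x4 = 2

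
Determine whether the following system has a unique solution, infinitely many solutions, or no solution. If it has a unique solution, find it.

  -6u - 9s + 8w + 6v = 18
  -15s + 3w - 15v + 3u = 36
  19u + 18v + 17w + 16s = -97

Row-reduce:
R1 ← R1 / (-6).
R2 ← R2 − 3·R1.
R3 ← R3 − 19·R1.
R2 ← R2 / (-12).
R1 ← R1 + 1·R2.
R3 ← R3 − 37·R2.
R3 ← R3 / (767/12).
R1 ← R1 + 23/12·R3.
R2 ← R2 + 7/12·R3.
Rank is 3 with 4 unknowns, leaving s free.

infinitely many solutions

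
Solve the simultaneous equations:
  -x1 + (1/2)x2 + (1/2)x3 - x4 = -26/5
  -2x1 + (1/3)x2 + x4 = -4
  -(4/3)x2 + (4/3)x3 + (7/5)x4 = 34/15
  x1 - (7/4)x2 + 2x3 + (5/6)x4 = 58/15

Row-reduce the augmented matrix:
R1 ← R1 / (-1).
R2 ← R2 + 2·R1.
R4 ← R4 − 1·R1.
R2 ← R2 / (-2/3).
R1 ← R1 + 1/2·R2.
R3 ← R3 + 4/3·R2.
R4 ← R4 + 5/4·R2.
R3 ← R3 / (10/3).
R1 ← R1 − 1/4·R3.
R2 ← R2 − 3/2·R3.
R4 ← R4 − 35/8·R3.
R4 ← R4 / (59/240).
R1 ← R1 + 181/200·R4.
R2 ← R2 + 243/100·R4.
R3 ← R3 + 69/50·R4.
Reading off the reduced rows gives x1 = 3, x2 = 0, x3 = -2/5, x4 = 2.

x1 = 3, x2 = 0, x3 = -2/5, x4 = 2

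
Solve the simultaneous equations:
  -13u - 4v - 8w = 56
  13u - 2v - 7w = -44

infinitely many solutions

Row-reduce:
R1 ← R1 / (-13).
R2 ← R2 − 13·R1.
R2 ← R2 / (-6).
R1 ← R1 − 4/13·R2.
Rank is 2 with 3 unknowns, leaving w free.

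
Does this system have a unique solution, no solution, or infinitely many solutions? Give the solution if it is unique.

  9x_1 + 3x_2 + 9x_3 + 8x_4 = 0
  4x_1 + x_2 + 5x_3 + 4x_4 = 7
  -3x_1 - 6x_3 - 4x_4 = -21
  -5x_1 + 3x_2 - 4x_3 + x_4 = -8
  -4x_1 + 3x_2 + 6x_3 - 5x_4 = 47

Row-reduce the augmented matrix:
R1 ← R1 / (9).
R2 ← R2 − 4·R1.
R3 ← R3 + 3·R1.
R4 ← R4 + 5·R1.
R5 ← R5 + 4·R1.
R2 ← R2 / (-1/3).
R1 ← R1 − 1/3·R2.
R3 ← R3 − 1·R2.
R4 ← R4 − 14/3·R2.
R5 ← R5 − 13/3·R2.
Swap R3 and R4.
R3 ← R3 / (15).
R1 ← R1 − 2·R3.
R2 ← R2 + 3·R3.
R5 ← R5 − 23·R3.
Swap R4 and R5.
R4 ← R4 / (-122/9).
R1 ← R1 + 2/9·R4.
R2 ← R2 − 1·R4.
R3 ← R3 − 7/9·R4.
R5 reduces to 0 = 0, so the extra equation is consistent.
Reading off the reduced rows gives x_1 = -5, x_2 = -3, x_3 = 6, x_4 = 0.

x_1 = -5, x_2 = -3, x_3 = 6, x_4 = 0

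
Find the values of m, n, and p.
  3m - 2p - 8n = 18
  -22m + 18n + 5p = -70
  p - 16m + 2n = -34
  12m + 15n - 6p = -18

Row-reduce the augmented matrix:
R1 ← R1 / (3).
R2 ← R2 + 22·R1.
R3 ← R3 + 16·R1.
R4 ← R4 − 12·R1.
R2 ← R2 / (-122/3).
R1 ← R1 + 8/3·R2.
R3 ← R3 + 122/3·R2.
R4 ← R4 − 47·R2.
Swap R3 and R4.
R3 ← R3 / (-1119/122).
R1 ← R1 + 2/61·R3.
R2 ← R2 − 29/122·R3.
R4 reduces to 0 = 0, so the extra equation is consistent.
Reading off the reduced rows gives m = 2, n = -2, p = 2.

m = 2, n = -2, p = 2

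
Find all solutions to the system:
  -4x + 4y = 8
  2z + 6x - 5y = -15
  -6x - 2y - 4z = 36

x = -5, y = -3, z = 0

Row-reduce the augmented matrix:
R1 ← R1 / (-4).
R2 ← R2 − 6·R1.
R3 ← R3 + 6·R1.
R1 ← R1 + 1·R2.
R3 ← R3 + 8·R2.
R3 ← R3 / (12).
R1 ← R1 − 2·R3.
R2 ← R2 − 2·R3.
Reading off the reduced rows gives x = -5, y = -3, z = 0.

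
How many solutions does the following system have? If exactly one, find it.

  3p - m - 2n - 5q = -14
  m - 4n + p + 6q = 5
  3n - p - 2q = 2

infinitely many solutions

Row-reduce:
R1 ← R1 / (-1).
R2 ← R2 − 1·R1.
R2 ← R2 / (-6).
R1 ← R1 − 2·R2.
R3 ← R3 − 3·R2.
R1 ← R1 + 5/3·R3.
R2 ← R2 + 2/3·R3.
Rank is 3 with 4 unknowns, leaving q free.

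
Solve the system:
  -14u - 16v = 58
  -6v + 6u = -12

u = -3, v = -1

Row-reduce the augmented matrix:
R1 ← R1 / (-14).
R2 ← R2 − 6·R1.
R2 ← R2 / (-90/7).
R1 ← R1 − 8/7·R2.
Reading off the reduced rows gives u = -3, v = -1.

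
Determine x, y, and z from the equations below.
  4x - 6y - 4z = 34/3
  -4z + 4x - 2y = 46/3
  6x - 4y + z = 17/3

x = 2, y = 1, z = -7/3

Row-reduce the augmented matrix:
R1 ← R1 / (4).
R2 ← R2 − 4·R1.
R3 ← R3 − 6·R1.
R2 ← R2 / (4).
R1 ← R1 + 3/2·R2.
R3 ← R3 − 5·R2.
R3 ← R3 / (7).
R1 ← R1 + 1·R3.
Reading off the reduced rows gives x = 2, y = 1, z = -7/3.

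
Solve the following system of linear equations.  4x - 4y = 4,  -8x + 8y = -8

infinitely many solutions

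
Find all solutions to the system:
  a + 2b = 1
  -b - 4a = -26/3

a = 7/3, b = -2/3

Row-reduce the augmented matrix:
R2 ← R2 + 4·R1.
R2 ← R2 / (7).
R1 ← R1 − 2·R2.
Reading off the reduced rows gives a = 7/3, b = -2/3.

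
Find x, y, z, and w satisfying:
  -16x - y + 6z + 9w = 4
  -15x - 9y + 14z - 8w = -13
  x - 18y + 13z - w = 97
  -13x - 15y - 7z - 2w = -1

x = 3, y = -4, z = 2, w = 4

Row-reduce the augmented matrix:
R1 ← R1 / (-16).
R2 ← R2 + 15·R1.
R3 ← R3 − 1·R1.
R4 ← R4 + 13·R1.
R2 ← R2 / (-129/16).
R1 ← R1 − 1/16·R2.
R3 ← R3 + 289/16·R2.
R4 ← R4 + 227/16·R2.
R3 ← R3 / (-695/129).
R1 ← R1 + 40/129·R3.
R2 ← R2 + 134/129·R3.
R4 ← R4 + 3433/129·R3.
R4 ← R4 / (-111288/695).
R1 ← R1 + 387/139·R4.
R2 ← R2 + 3459/695·R4.
R3 ← R3 + 4694/695·R4.
Reading off the reduced rows gives x = 3, y = -4, z = 2, w = 4.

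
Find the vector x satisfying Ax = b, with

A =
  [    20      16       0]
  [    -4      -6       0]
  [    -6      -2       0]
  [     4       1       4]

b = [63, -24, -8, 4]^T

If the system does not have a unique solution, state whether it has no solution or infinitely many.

Row-reduce:
R1 ← R1 / (20).
R2 ← R2 + 4·R1.
R3 ← R3 + 6·R1.
R4 ← R4 − 4·R1.
R2 ← R2 / (-14/5).
R1 ← R1 − 4/5·R2.
R3 ← R3 − 14/5·R2.
R4 ← R4 + 11/5·R2.
Swap R3 and R4.
R3 ← R3 / (4).
Row 4 reduces to 0 = -1/2, a contradiction. The system is inconsistent.

no solution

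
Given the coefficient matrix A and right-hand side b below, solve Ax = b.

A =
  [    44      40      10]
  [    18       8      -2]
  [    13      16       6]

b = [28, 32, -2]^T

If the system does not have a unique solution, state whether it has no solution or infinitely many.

Row-reduce:
R1 ← R1 / (44).
R2 ← R2 − 18·R1.
R3 ← R3 − 13·R1.
R2 ← R2 / (-92/11).
R1 ← R1 − 10/11·R2.
R3 ← R3 − 46/11·R2.
Rank is 2 with 3 unknowns, leaving x_3 free.

infinitely many solutions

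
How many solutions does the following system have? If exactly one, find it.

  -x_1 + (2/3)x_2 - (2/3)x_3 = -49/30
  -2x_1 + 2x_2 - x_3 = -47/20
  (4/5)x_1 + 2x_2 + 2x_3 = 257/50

x_1 = 4/5, x_2 = 1/2, x_3 = 7/4

Row-reduce the augmented matrix:
R1 ← R1 / (-1).
R2 ← R2 + 2·R1.
R3 ← R3 − 4/5·R1.
R2 ← R2 / (2/3).
R1 ← R1 + 2/3·R2.
R3 ← R3 − 38/15·R2.
R3 ← R3 / (1/5).
R1 ← R1 − 1·R3.
R2 ← R2 − 1/2·R3.
Reading off the reduced rows gives x_1 = 4/5, x_2 = 1/2, x_3 = 7/4.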